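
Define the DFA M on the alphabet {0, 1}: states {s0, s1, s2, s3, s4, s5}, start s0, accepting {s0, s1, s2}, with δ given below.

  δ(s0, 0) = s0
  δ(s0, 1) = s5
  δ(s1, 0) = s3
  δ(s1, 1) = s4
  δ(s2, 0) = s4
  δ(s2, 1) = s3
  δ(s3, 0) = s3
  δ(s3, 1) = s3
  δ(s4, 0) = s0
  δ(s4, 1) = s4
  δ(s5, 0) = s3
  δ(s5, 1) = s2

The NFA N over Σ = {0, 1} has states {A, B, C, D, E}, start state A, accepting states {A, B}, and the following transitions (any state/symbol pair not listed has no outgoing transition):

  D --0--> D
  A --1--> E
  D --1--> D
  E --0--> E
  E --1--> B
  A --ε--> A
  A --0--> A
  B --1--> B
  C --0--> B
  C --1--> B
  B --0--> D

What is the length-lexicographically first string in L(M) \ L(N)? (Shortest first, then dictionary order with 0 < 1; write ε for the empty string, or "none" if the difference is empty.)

1100

The string 1100 is accepted by M but not by N.
No shorter string lies in the difference, and 1100 is the lexicographically first length-4 string in L(M) \ L(N).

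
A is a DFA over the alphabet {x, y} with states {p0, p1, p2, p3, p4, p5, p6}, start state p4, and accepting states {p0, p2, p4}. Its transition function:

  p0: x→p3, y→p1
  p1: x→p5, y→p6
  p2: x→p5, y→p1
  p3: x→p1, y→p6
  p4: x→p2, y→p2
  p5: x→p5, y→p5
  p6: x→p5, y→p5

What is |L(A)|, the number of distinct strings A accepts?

The useful subgraph on states {p2, p4} is acyclic, so L(A) is finite; the longest accepting path visits 2 useful states, giving maximum string length 1.
Counting accepting paths from p4 by length: 1 of length 0, 2 of length 1. Total 3.

3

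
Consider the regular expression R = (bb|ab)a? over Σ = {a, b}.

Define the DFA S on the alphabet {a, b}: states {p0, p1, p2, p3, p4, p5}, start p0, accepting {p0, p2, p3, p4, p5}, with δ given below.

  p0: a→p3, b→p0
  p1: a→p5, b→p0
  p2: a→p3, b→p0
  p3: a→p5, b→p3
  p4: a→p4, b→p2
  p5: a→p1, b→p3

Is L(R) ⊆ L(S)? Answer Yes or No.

Converting the expression R to a DFA (subset construction, then merging equivalent states) gives the minimal DFA with states {r0, r1, r2, r3, r4}, start state r0, accepting states {r3, r4} and transitions r0: a→r1, b→r1; r1: a→r2, b→r3; r2: a→r2, b→r2; r3: a→r4, b→r2; r4: a→r2, b→r2.
Exploring the product automaton R × S from the start pair (r0, p0), following both machines on each input symbol, reaches 11 state pairs: (r0, p0), (r1, p3), (r1, p0), (r2, p5), (r3, p3), (r2, p3), (r3, p0), (r2, p1), (r4, p5), (r4, p3), (r2, p0).
R accepts in {r3, r4} and S accepts in {p0, p2, p3, p4, p5}. The reachable pairs whose R-component is accepting are (r3, p3), (r3, p0), (r4, p5), (r4, p3); in each of them the S-component is accepting too, so the product for L(R) \ L(S) (R-component accepting, S-component rejecting) has no reachable accepting pair and the difference is empty.
Hence every string in L(R) is also in L(S).

Yes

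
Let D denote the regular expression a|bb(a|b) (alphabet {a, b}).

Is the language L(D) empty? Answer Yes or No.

The string a matches the expression, so it belongs to L(D).
Since L(D) contains at least one string, it is not empty.

No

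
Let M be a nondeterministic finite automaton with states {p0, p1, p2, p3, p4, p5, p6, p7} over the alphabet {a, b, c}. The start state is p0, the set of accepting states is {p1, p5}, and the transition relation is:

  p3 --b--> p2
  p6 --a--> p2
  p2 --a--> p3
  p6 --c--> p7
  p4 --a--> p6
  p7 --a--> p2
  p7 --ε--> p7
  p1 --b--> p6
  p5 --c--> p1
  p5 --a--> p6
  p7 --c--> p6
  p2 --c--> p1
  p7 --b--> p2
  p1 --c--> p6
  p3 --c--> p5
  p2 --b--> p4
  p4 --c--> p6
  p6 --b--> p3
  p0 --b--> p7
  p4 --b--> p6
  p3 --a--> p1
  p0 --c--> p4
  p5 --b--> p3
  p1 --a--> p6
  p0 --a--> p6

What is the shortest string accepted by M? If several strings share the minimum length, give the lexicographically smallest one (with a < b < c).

aac

A breadth-first search from p0 reaches an accepting state first via the path p0 → p6 → p2 → p1 on input aac.
No string of length < 3 is accepted (BFS exhausts all shorter strings without reaching an accepting state), and aac is the lexicographically least accepting string of length 3.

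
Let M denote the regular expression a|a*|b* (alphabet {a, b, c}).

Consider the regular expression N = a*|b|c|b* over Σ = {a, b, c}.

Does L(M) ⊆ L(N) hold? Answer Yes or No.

Yes

Converting the expression M to a DFA (subset construction, then merging equivalent states) gives the minimal DFA with states {m0, m1, m2, m3}, start state m0, accepting states {m0, m1, m2} and transitions m0: a→m1, b→m2, c→m3; m1: a→m1, b→m3, c→m3; m2: a→m3, b→m2, c→m3; m3: a→m3, b→m3, c→m3.
Converting the expression N to a DFA (subset construction, then merging equivalent states) gives the minimal DFA with states {n0, n1, n2, n3, n4}, start state n0, accepting states {n0, n1, n2, n3} and transitions n0: a→n1, b→n2, c→n3; n1: a→n1, b→n4, c→n4; n2: a→n4, b→n2, c→n4; n3: a→n4, b→n4, c→n4; n4: a→n4, b→n4, c→n4.
Exploring the product automaton M × N from the start pair (m0, n0), following both machines on each input symbol, reaches 5 state pairs: (m0, n0), (m1, n1), (m2, n2), (m3, n3), (m3, n4).
M accepts in {m0, m1, m2} and N accepts in {n0, n1, n2, n3}. The reachable pairs whose M-component is accepting are (m0, n0), (m1, n1), (m2, n2); in each of them the N-component is accepting too, so the product for L(M) \ L(N) (M-component accepting, N-component rejecting) has no reachable accepting pair and the difference is empty.
Hence every string in L(M) is also in L(N).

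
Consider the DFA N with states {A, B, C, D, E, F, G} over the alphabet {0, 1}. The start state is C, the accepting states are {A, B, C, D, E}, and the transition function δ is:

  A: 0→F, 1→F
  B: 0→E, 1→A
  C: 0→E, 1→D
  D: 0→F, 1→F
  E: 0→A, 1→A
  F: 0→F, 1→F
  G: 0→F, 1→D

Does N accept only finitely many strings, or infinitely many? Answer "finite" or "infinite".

The useful states (reachable from C and able to reach an accepting state) are {A, C, D, E}.
Restricted to these states the transition graph has no cycle, so every accepting path has bounded length and L is finite.

finite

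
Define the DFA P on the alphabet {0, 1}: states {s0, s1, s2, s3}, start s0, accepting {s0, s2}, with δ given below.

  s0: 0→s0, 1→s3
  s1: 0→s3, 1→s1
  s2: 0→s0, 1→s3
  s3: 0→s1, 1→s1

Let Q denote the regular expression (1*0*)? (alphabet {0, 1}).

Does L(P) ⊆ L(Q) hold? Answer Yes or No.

Converting the expression Q to a DFA (subset construction, then merging equivalent states) gives the minimal DFA with states {q0, q1, q2}, start state q0, accepting states {q0, q1} and transitions q0: 0→q1, 1→q0; q1: 0→q1, 1→q2; q2: 0→q2, 1→q2.
Exploring the product automaton P × Q from the start pair (s0, q0), following both machines on each input symbol, reaches 8 state pairs: (s0, q0), (s0, q1), (s3, q0), (s3, q2), (s1, q1), (s1, q0), (s1, q2), (s3, q1).
P accepts in {s0, s2} and Q accepts in {q0, q1}. The reachable pairs whose P-component is accepting are (s0, q0), (s0, q1); in each of them the Q-component is accepting too, so the product for L(P) \ L(Q) (P-component accepting, Q-component rejecting) has no reachable accepting pair and the difference is empty.
Hence every string in L(P) is also in L(Q).

Yes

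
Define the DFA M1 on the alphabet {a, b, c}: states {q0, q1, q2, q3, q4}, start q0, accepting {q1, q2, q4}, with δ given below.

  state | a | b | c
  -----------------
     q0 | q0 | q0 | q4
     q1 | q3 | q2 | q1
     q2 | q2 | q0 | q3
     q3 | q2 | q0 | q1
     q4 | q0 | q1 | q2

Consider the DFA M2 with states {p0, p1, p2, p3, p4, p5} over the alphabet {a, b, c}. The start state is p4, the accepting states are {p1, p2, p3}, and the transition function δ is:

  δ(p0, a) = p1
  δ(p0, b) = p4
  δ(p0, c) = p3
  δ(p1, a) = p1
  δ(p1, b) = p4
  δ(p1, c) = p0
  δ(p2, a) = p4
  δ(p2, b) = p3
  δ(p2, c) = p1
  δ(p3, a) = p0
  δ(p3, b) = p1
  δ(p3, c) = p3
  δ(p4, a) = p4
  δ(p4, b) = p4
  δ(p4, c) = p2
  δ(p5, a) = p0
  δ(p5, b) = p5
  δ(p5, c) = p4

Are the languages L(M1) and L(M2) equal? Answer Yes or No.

Yes

Exploring the product automaton M1 × M2 from the start pair (q0, p4), following both machines on each input symbol, reaches 5 state pairs: (q0, p4), (q4, p2), (q1, p3), (q2, p1), (q3, p0).
M1 accepts in {q1, q2, q4} and M2 accepts in {p1, p2, p3}. In every reachable pair the two components are either both accepting — (q4, p2), (q1, p3), (q2, p1) — or both non-accepting, so no string is accepted by exactly one of the machines: L(M1) \ L(M2) and L(M2) \ L(M1) are both empty.
Hence every string is accepted by M1 iff it is accepted by M2, and the two languages coincide.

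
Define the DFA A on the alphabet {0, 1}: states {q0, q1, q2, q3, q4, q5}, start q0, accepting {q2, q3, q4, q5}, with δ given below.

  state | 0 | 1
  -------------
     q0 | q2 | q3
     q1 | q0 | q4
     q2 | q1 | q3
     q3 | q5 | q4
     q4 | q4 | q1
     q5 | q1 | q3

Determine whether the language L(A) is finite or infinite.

infinite

State q0 is reachable from the start and can reach an accepting state, and it lies on the cycle q0 → q2 → q1 → q0.
Traversing that cycle any number of times yields accepted strings of unbounded length, so the language is infinite.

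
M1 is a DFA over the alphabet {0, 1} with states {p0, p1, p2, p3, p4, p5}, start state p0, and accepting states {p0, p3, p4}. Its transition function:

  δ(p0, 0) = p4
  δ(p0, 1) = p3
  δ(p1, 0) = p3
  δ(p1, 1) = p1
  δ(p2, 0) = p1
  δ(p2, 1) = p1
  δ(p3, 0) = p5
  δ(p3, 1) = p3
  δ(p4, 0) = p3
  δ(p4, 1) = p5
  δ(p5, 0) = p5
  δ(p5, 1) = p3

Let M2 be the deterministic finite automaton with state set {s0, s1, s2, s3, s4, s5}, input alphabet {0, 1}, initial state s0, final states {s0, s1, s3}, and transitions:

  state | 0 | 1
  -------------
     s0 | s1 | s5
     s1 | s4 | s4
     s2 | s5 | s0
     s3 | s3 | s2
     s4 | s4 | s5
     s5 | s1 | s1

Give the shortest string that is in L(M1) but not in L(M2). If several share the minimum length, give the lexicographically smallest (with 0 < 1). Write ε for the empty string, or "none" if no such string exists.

The string 1 is accepted by M1 but not by M2.
No shorter string lies in the difference, and 1 is the lexicographically first length-1 string in L(M1) \ L(M2).

1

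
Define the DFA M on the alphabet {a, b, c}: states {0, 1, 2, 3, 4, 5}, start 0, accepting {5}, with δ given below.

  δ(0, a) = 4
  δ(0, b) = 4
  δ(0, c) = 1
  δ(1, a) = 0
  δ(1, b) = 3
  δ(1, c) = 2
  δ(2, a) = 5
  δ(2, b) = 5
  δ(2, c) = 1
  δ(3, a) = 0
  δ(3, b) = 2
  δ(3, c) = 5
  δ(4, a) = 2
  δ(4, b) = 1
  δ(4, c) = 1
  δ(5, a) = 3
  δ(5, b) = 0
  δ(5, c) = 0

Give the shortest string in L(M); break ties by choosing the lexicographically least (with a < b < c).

aaa

A breadth-first search from 0 reaches an accepting state first via the path 0 → 4 → 2 → 5 on input aaa.
No string of length < 3 is accepted (BFS exhausts all shorter strings without reaching an accepting state), and aaa is the lexicographically least accepting string of length 3.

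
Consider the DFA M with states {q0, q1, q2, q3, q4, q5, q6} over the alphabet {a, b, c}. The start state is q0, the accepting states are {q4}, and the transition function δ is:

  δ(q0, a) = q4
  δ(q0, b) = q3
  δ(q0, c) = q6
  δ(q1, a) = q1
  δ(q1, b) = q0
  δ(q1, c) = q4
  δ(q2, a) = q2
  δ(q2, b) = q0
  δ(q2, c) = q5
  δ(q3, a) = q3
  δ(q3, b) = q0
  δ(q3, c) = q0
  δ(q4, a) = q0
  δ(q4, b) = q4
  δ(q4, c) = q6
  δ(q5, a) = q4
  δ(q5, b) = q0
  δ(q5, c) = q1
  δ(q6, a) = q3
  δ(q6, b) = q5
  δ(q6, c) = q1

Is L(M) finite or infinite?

State q0 is reachable from the start and can reach an accepting state, and it lies on the cycle q0 → q3 → q0.
Traversing that cycle any number of times yields accepted strings of unbounded length, so the language is infinite.

infinite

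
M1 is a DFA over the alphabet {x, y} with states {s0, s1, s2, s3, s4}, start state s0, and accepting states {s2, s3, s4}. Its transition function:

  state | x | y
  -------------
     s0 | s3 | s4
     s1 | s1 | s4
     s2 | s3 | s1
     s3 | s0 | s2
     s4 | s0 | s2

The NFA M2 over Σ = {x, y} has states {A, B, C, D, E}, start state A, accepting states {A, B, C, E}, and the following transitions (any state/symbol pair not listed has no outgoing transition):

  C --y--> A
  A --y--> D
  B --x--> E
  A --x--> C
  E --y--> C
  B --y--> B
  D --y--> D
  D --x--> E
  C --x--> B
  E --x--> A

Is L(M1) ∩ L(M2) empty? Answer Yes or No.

No

The string x is accepted by both M1 and M2.
Hence L(M1) ∩ L(M2) ≠ ∅.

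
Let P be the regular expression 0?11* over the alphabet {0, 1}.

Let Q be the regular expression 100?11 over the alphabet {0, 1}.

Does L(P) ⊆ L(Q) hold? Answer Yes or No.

The string 1 is in L(P) but not in L(Q).
So L(P) ⊄ L(Q).

No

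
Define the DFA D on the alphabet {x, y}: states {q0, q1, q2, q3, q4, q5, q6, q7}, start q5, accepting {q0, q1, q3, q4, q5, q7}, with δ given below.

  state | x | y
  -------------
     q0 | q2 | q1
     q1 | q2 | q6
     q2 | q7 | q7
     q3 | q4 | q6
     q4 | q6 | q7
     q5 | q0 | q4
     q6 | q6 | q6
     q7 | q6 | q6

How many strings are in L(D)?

The useful subgraph on states {q0, q1, q2, q4, q5, q7} is acyclic, so L(D) is finite; the longest accepting path visits 5 useful states, giving maximum string length 4.
Counting accepting paths from q5 by length: 1 of length 0, 2 of length 1, 2 of length 2, 2 of length 3, 2 of length 4. Total 9.

9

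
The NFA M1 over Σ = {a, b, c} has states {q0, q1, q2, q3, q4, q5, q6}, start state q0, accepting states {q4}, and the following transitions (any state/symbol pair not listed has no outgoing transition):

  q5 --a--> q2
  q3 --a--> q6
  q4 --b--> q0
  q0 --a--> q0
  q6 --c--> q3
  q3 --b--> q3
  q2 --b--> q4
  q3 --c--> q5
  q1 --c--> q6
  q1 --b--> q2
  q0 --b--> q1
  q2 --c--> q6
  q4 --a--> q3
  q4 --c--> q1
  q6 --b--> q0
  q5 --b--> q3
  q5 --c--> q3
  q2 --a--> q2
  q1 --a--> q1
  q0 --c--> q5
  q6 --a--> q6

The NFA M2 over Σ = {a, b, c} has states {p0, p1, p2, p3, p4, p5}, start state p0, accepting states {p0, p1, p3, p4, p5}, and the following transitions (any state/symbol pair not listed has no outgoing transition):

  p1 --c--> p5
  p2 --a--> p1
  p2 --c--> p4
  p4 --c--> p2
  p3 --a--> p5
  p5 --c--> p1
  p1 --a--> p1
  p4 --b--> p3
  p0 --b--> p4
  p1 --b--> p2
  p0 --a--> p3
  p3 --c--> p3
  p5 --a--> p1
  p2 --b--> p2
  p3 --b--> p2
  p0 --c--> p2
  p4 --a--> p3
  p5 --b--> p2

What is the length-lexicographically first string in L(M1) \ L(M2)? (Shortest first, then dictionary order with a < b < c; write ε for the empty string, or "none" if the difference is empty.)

bbb

The string bbb is accepted by M1 but not by M2.
No shorter string lies in the difference, and bbb is the lexicographically first length-3 string in L(M1) \ L(M2).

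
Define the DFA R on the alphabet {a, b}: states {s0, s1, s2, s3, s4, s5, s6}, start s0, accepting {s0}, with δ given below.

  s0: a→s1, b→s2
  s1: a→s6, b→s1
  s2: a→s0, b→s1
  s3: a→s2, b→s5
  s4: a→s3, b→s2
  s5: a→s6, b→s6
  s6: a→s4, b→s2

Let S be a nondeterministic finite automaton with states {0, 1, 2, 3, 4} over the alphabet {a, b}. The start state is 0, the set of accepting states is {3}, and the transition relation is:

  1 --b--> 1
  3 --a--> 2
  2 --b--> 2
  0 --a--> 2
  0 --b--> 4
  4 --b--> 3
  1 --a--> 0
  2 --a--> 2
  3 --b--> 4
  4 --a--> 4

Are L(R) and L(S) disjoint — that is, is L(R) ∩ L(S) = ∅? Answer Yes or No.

Exploring the product automaton R × S from the start pair (s0, 0), following both machines on each input symbol, reaches 17 state pairs: (s0, 0), (s1, 2), (s2, 4), (s6, 2), (s0, 4), (s1, 3), (s4, 2), (s2, 2), (s1, 4), (s2, 3), (s3, 2), (s0, 2), (s6, 4), (s5, 2), (s4, 4), (s3, 4), (s5, 3).
R accepts in {s0} and S accepts in {3}; no reachable pair has both components accepting, so no string drives both machines to acceptance simultaneously and L(R) ∩ L(S) = ∅.
So no string is accepted by both, and the intersection is empty.

Yes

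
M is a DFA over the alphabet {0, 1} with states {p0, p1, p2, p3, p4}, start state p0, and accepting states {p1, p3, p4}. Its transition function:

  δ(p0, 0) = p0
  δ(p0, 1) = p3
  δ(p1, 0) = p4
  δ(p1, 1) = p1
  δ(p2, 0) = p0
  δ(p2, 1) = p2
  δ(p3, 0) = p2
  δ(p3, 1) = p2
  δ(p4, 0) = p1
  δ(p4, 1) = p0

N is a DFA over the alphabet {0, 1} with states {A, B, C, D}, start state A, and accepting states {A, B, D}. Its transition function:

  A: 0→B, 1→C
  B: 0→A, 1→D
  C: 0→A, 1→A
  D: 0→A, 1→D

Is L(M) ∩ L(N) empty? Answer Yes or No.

The string 01 is accepted by both M and N.
Hence L(M) ∩ L(N) ≠ ∅.

No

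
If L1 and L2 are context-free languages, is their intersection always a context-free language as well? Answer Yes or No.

No

{aⁿbⁿcᵐ : m,n≥0} and {aᵐbⁿcⁿ : m,n≥0} are both context-free, but their intersection {aⁿbⁿcⁿ : n≥0} is not (pumping lemma).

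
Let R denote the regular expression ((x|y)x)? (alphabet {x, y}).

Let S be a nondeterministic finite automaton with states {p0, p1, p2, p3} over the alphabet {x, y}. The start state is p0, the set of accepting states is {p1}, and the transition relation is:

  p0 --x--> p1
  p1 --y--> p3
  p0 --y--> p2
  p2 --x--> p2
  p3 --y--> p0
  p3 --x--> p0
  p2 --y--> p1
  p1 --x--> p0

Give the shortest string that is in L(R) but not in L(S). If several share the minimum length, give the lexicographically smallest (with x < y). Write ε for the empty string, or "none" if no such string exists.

ε

The empty string ε is accepted by R but not by S.
Since ε is the unique shortest string, it is the required witness.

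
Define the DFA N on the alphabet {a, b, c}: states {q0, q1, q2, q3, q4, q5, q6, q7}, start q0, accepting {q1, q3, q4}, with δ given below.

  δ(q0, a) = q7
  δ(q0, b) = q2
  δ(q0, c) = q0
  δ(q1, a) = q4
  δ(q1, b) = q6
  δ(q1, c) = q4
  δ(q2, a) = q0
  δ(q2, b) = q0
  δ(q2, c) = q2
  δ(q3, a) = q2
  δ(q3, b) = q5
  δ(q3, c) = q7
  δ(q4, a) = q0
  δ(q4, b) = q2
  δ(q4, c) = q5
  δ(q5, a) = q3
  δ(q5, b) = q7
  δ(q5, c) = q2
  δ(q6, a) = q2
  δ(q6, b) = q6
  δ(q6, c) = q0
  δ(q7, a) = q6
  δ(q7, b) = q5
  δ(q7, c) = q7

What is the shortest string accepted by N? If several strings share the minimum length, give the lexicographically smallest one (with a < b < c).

aba

A breadth-first search from q0 reaches an accepting state first via the path q0 → q7 → q5 → q3 on input aba.
No string of length < 3 is accepted (BFS exhausts all shorter strings without reaching an accepting state), and aba is the lexicographically least accepting string of length 3.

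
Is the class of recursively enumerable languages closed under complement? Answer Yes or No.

No

If both L and its complement were r.e., running the two recognisers in parallel would decide L, so L would be recursive; but there are r.e. languages that are not recursive (e.g. the halting problem), and their complements are therefore not r.e.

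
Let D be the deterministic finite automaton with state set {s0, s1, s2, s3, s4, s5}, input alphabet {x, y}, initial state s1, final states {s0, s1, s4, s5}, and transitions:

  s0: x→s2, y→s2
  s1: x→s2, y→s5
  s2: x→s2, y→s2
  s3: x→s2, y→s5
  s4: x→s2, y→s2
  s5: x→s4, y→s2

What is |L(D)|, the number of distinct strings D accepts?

3

The useful subgraph on states {s1, s4, s5} is acyclic, so L(D) is finite; the longest accepting path visits 3 useful states, giving maximum string length 2.
Counting accepting paths from s1 by length: 1 of length 0, 1 of length 1, 1 of length 2. Total 3.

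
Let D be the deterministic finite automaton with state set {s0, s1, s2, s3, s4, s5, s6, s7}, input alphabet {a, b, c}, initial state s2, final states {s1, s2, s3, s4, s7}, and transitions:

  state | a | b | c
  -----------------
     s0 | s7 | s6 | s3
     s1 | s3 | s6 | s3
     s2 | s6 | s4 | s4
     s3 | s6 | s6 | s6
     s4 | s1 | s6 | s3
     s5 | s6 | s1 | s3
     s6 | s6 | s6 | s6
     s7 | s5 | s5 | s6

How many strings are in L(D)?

11

The useful subgraph on states {s1, s2, s3, s4} is acyclic, so L(D) is finite; the longest accepting path visits 4 useful states, giving maximum string length 3.
Counting accepting paths from s2 by length: 1 of length 0, 2 of length 1, 4 of length 2, 4 of length 3. Total 11.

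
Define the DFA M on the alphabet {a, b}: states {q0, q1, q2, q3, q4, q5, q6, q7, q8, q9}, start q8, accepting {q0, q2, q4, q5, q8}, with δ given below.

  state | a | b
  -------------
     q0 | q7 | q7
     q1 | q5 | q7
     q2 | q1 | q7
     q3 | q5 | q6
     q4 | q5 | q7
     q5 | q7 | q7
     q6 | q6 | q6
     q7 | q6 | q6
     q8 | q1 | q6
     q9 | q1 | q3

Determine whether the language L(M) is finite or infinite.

finite

The useful states (reachable from q8 and able to reach an accepting state) are {q1, q5, q8}.
Restricted to these states the transition graph has no cycle, so every accepting path has bounded length and L is finite.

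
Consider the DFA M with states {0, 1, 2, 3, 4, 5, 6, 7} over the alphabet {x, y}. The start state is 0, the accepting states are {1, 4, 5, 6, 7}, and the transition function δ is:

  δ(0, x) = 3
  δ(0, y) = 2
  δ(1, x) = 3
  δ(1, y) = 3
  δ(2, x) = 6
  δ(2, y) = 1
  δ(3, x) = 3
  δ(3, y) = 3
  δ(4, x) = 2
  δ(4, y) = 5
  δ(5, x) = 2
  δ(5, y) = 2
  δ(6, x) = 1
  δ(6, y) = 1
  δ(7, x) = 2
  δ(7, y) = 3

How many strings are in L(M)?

The useful subgraph on states {0, 1, 2, 6} is acyclic, so L(M) is finite; the longest accepting path visits 4 useful states, giving maximum string length 3.
Counting accepting paths from 0 by length: 2 of length 2, 2 of length 3. Total 4.

4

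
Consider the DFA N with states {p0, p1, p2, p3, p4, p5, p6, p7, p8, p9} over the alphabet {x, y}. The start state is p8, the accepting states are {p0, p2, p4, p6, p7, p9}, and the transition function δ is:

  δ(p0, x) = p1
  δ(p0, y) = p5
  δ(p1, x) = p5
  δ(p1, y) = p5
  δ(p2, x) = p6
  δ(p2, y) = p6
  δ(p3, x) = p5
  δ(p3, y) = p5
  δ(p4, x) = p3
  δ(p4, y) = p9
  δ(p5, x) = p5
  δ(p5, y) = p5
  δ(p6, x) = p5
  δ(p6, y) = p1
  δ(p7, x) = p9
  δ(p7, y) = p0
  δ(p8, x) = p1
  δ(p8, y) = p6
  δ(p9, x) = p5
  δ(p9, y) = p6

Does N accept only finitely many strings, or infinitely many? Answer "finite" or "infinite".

finite

The useful states (reachable from p8 and able to reach an accepting state) are {p6, p8}.
Restricted to these states the transition graph has no cycle, so every accepting path has bounded length and L is finite.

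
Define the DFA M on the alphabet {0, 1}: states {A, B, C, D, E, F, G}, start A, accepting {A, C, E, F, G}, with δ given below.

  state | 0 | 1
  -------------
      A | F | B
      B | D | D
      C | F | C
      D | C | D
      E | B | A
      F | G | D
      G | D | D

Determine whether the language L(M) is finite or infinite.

infinite

State C is reachable from the start and can reach an accepting state, and it lies on the cycle C → C.
Traversing that cycle any number of times yields accepted strings of unbounded length, so the language is infinite.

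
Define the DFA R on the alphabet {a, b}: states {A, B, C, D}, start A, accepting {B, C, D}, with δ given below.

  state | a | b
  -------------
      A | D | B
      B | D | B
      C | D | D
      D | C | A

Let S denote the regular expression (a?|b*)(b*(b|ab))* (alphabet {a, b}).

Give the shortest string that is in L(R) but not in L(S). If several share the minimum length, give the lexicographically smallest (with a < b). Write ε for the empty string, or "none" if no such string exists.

The string aa is accepted by R but not by S.
No shorter string lies in the difference, and aa is the lexicographically first length-2 string in L(R) \ L(S).

aa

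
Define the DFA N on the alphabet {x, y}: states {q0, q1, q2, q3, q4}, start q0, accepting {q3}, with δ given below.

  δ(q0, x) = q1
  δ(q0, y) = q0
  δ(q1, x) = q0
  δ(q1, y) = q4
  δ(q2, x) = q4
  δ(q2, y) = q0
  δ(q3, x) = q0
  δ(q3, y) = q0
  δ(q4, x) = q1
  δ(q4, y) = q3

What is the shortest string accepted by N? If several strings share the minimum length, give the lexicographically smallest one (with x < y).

xyy

A breadth-first search from q0 reaches an accepting state first via the path q0 → q1 → q4 → q3 on input xyy.
No string of length < 3 is accepted (BFS exhausts all shorter strings without reaching an accepting state), and xyy is the lexicographically least accepting string of length 3.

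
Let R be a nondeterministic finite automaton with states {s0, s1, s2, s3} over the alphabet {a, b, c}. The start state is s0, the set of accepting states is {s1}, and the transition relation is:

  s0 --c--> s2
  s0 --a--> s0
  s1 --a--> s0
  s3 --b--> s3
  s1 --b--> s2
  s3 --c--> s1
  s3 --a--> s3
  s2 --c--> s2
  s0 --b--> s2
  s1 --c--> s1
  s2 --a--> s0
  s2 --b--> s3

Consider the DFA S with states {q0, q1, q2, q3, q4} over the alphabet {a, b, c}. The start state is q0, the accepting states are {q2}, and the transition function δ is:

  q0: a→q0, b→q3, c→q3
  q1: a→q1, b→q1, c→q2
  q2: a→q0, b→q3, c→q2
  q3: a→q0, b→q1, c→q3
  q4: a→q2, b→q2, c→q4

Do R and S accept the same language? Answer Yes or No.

Exploring the product automaton R × S from the start pair (s0, q0), following both machines on each input symbol, reaches 4 state pairs: (s0, q0), (s2, q3), (s3, q1), (s1, q2).
R accepts in {s1} and S accepts in {q2}. In every reachable pair the two components are either both accepting — (s1, q2) — or both non-accepting, so no string is accepted by exactly one of the machines: L(R) \ L(S) and L(S) \ L(R) are both empty.
Hence every string is accepted by R iff it is accepted by S, and the two languages coincide.

Yes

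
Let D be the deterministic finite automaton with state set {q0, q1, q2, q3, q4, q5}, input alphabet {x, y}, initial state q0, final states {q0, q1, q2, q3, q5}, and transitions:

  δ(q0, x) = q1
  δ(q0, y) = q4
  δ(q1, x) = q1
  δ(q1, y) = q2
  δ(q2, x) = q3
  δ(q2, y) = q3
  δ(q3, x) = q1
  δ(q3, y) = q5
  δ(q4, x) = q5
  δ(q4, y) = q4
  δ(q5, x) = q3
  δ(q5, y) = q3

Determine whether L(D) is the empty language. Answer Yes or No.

No

The empty string ε is accepted: the run q0 ends in the accepting state q0.
Since at least one string is accepted, L(D) is not empty.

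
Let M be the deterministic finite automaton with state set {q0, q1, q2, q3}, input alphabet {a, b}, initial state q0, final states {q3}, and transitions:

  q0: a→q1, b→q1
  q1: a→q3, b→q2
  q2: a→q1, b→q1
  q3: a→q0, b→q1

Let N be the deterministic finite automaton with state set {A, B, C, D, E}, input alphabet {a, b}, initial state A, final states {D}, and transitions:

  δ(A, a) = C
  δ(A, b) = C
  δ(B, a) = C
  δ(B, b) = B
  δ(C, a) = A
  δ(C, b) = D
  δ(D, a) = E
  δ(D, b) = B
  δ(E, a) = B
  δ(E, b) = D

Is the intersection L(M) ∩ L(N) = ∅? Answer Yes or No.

Exploring the product automaton M × N from the start pair (q0, A), following both machines on each input symbol, reaches 15 state pairs: (q0, A), (q1, C), (q3, A), (q2, D), (q0, C), (q1, E), (q1, B), (q1, A), (q1, D), (q3, B), (q3, C), (q2, B), (q2, C), (q3, E), (q0, B).
M accepts in {q3} and N accepts in {D}; no reachable pair has both components accepting, so no string drives both machines to acceptance simultaneously and L(M) ∩ L(N) = ∅.
So no string is accepted by both, and the intersection is empty.

Yes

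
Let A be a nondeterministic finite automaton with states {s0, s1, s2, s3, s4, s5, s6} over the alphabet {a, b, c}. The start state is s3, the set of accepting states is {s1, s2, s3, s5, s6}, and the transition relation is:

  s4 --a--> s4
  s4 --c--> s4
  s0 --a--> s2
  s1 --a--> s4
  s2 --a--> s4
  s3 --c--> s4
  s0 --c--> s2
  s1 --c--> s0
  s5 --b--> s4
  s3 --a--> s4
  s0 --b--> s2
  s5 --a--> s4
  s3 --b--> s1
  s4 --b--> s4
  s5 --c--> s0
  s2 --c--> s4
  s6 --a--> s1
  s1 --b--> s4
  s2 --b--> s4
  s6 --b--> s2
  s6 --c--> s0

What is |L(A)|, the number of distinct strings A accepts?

The useful subgraph on states {s0, s1, s2, s3} is acyclic, so L(A) is finite; the longest accepting path visits 4 useful states, giving maximum string length 3.
Counting accepting paths from s3 by length: 1 of length 0, 1 of length 1, 3 of length 3. Total 5.

5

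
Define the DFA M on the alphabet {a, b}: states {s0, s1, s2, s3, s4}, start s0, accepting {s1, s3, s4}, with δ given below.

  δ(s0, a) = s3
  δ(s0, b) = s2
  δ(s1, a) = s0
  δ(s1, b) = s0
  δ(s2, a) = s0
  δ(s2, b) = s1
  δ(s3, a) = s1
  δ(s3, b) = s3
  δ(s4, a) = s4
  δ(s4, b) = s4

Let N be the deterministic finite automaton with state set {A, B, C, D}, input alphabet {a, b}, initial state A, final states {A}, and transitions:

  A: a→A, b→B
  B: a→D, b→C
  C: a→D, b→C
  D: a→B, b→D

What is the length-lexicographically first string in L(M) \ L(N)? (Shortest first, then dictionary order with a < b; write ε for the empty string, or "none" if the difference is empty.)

ab

The string ab is accepted by M but not by N.
No shorter string lies in the difference, and ab is the lexicographically first length-2 string in L(M) \ L(N).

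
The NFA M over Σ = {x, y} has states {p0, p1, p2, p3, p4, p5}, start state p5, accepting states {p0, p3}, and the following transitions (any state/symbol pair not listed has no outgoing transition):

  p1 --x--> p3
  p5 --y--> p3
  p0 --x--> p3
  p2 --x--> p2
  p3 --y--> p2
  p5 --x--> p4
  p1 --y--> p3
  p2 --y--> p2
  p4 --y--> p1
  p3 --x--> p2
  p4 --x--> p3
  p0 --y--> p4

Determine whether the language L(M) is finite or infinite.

The useful states (reachable from p5 and able to reach an accepting state) are {p1, p3, p4, p5}.
Restricted to these states the transition graph has no cycle, so every accepting path has bounded length and L is finite.

finite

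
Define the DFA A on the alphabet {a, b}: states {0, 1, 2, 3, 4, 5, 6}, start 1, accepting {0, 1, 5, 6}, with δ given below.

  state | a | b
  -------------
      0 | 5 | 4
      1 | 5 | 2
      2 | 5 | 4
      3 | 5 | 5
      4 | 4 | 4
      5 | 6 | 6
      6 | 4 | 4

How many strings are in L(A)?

The useful subgraph on states {1, 2, 5, 6} is acyclic, so L(A) is finite; the longest accepting path visits 4 useful states, giving maximum string length 3.
Counting accepting paths from 1 by length: 1 of length 0, 1 of length 1, 3 of length 2, 2 of length 3. Total 7.

7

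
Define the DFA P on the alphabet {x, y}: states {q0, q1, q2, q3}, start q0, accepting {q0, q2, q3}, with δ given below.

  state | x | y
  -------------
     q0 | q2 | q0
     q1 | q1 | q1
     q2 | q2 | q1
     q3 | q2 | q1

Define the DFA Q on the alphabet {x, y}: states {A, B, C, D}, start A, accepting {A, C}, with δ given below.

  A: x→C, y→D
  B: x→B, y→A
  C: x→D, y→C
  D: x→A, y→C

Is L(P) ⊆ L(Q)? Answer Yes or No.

No

The string y is in L(P) but not in L(Q).
So L(P) ⊄ L(Q).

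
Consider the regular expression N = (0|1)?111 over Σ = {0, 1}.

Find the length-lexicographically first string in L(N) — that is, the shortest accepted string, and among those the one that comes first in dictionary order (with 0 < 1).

111

By inspection of the expression, no string of length less than 3 matches, and 111 is the lexicographically first match of length 3.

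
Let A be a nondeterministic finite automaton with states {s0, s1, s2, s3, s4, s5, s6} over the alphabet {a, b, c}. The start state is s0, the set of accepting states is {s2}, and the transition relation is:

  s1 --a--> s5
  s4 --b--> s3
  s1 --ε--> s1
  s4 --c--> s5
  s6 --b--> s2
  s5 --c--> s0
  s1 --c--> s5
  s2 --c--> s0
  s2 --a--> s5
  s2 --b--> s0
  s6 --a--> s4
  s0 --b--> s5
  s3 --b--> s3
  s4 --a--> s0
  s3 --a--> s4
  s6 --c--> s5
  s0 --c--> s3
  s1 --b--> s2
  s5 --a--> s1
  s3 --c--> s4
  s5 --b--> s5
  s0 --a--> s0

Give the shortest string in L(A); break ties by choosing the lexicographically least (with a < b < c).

A breadth-first search from s0 reaches an accepting state first via the path s0 → s5 → s1 → s2 on input bab.
No string of length < 3 is accepted (BFS exhausts all shorter strings without reaching an accepting state), and bab is the lexicographically least accepting string of length 3.

bab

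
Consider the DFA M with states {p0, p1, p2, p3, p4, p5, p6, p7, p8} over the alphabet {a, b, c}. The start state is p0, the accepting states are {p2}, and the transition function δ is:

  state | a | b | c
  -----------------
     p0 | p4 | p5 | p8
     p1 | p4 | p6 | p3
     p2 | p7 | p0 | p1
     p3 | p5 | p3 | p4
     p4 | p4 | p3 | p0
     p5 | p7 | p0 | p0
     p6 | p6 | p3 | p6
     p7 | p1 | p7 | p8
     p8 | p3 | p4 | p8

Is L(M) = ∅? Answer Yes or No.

The states reachable from the start state are {p0, p1, p3, p4, p5, p6, p7, p8}.
None of the accepting states {p2} is reachable, so no string is accepted and L(M) = ∅.

Yes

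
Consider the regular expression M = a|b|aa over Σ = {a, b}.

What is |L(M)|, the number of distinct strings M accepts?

3

The expression has no Kleene star, so L(M) is finite. Expanding the alternatives gives {a, b, aa}.
That is 2 of length 1, 1 of length 2: 3 strings in all.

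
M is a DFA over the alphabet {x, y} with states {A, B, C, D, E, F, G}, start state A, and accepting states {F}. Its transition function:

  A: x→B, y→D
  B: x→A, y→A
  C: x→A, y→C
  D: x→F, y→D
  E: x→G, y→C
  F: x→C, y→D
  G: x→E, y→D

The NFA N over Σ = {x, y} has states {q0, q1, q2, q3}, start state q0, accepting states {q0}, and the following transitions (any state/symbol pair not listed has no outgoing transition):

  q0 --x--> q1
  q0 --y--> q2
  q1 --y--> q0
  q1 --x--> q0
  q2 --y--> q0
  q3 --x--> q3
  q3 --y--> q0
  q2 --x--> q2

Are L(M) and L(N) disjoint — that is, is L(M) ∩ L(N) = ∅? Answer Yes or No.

Exploring the product automaton M × N from the start pair (A, q0), following both machines on each input symbol, reaches 12 state pairs: (A, q0), (B, q1), (D, q2), (F, q2), (D, q0), (C, q2), (F, q1), (A, q2), (C, q0), (B, q2), (A, q1), (B, q0).
M accepts in {F} and N accepts in {q0}; no reachable pair has both components accepting, so no string drives both machines to acceptance simultaneously and L(M) ∩ L(N) = ∅.
So no string is accepted by both, and the intersection is empty.

Yes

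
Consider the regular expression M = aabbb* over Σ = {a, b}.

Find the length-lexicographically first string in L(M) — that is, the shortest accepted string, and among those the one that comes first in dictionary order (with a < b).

aabb

By inspection of the expression, no string of length less than 4 matches, and aabb is the lexicographically first match of length 4.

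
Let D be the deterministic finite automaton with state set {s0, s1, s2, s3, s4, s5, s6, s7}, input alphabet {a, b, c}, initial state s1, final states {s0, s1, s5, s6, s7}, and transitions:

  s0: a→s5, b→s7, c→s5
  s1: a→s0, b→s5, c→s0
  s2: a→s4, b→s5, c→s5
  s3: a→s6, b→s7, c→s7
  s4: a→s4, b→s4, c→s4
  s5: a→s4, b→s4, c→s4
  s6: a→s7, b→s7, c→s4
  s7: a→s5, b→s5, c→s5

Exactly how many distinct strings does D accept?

The useful subgraph on states {s0, s1, s5, s7} is acyclic, so L(D) is finite; the longest accepting path visits 4 useful states, giving maximum string length 3.
Counting accepting paths from s1 by length: 1 of length 0, 3 of length 1, 6 of length 2, 6 of length 3. Total 16.

16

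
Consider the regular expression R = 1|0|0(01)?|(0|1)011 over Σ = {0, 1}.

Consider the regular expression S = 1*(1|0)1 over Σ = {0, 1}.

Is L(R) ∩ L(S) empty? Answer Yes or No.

Converting the expression R to a DFA (subset construction, then merging equivalent states) gives the minimal DFA with states {r0, r1, r2, r3, r4, r5, r6, r7, r8}, start state r0, accepting states {r1, r2, r6, r8} and transitions r0: 0→r1, 1→r2; r1: 0→r3, 1→r4; r2: 0→r5, 1→r4; r3: 0→r4, 1→r6; r4: 0→r4, 1→r4; r5: 0→r4, 1→r7; r6: 0→r4, 1→r8; r7: 0→r4, 1→r8; r8: 0→r4, 1→r4.
Converting the expression S to a DFA (subset construction, then merging equivalent states) gives the minimal DFA with states {s0, s1, s2, s3, s4, s5}, start state s0, accepting states {s4, s5} and transitions s0: 0→s1, 1→s2; s1: 0→s3, 1→s4; s2: 0→s1, 1→s5; s3: 0→s3, 1→s3; s4: 0→s3, 1→s3; s5: 0→s1, 1→s5.
Exploring the product automaton R × S from the start pair (r0, s0), following both machines on each input symbol, reaches 12 state pairs: (r0, s0), (r1, s1), (r2, s2), (r3, s3), (r4, s4), (r5, s1), (r4, s5), (r4, s3), (r6, s3), (r7, s4), (r4, s1), (r8, s3).
R accepts in {r1, r2, r6, r8} and S accepts in {s4, s5}; no reachable pair has both components accepting, so no string drives both machines to acceptance simultaneously and L(R) ∩ L(S) = ∅.
So no string is accepted by both, and the intersection is empty.

Yes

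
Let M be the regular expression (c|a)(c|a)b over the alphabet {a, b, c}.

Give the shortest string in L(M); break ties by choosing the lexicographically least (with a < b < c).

aab

By inspection of the expression, no string of length less than 3 matches, and aab is the lexicographically first match of length 3.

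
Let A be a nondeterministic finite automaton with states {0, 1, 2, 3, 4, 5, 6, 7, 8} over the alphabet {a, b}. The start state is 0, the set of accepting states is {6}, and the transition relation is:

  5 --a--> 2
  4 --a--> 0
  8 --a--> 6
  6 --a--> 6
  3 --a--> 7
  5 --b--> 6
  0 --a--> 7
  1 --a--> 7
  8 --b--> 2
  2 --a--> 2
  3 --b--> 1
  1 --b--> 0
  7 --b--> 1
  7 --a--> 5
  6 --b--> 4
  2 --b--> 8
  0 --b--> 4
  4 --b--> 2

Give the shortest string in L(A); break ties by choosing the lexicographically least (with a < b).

aab

A breadth-first search from 0 reaches an accepting state first via the path 0 → 7 → 5 → 6 on input aab.
No string of length < 3 is accepted (BFS exhausts all shorter strings without reaching an accepting state), and aab is the lexicographically least accepting string of length 3.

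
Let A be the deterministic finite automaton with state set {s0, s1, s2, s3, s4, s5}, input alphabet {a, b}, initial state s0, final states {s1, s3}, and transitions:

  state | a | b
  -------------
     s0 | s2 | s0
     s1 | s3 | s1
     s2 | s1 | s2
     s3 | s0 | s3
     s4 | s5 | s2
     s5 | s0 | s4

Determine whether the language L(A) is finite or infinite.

infinite

State s0 is reachable from the start and can reach an accepting state, and it lies on the cycle s0 → s0.
Traversing that cycle any number of times yields accepted strings of unbounded length, so the language is infinite.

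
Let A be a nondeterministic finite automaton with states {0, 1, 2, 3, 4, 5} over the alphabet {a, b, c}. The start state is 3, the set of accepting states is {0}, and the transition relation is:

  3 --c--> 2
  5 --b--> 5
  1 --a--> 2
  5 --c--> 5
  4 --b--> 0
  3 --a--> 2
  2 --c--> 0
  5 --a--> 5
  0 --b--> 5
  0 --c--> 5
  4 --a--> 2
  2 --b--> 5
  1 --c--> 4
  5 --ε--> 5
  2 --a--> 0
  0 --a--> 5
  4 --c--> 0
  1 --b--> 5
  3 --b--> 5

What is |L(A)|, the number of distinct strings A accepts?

The useful subgraph on states {0, 2, 3} is acyclic, so L(A) is finite; the longest accepting path visits 3 useful states, giving maximum string length 2.
Counting accepting paths from 3 by length: 4 of length 2. Total 4.

4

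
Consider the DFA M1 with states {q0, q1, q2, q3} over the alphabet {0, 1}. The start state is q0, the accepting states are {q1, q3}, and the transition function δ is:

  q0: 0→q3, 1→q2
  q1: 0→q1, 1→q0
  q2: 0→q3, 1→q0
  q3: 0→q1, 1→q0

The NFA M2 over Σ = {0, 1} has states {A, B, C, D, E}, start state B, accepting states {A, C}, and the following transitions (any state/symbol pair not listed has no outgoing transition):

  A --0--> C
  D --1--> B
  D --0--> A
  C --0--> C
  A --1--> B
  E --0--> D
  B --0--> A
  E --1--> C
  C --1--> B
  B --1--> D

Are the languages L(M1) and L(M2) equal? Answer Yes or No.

Exploring the product automaton M1 × M2 from the start pair (q0, B), following both machines on each input symbol, reaches 4 state pairs: (q0, B), (q3, A), (q2, D), (q1, C).
M1 accepts in {q1, q3} and M2 accepts in {A, C}. In every reachable pair the two components are either both accepting — (q3, A), (q1, C) — or both non-accepting, so no string is accepted by exactly one of the machines: L(M1) \ L(M2) and L(M2) \ L(M1) are both empty.
Hence every string is accepted by M1 iff it is accepted by M2, and the two languages coincide.

Yes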